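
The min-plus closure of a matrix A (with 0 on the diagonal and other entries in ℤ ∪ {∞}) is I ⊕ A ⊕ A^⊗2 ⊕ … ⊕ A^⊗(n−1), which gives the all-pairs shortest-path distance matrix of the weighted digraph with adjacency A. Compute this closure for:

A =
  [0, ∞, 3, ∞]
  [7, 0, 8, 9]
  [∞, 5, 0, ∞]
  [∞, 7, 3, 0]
Closure =
  [0, 8, 3, 17]
  [7, 0, 8, 9]
  [12, 5, 0, 14]
  [14, 7, 3, 0]

This is the Floyd-Warshall all-pairs shortest-path computation. For each intermediate vertex k = 0, 1, …, 3, update dist[i][j] ← min(dist[i][j], dist[i][k] + dist[k][j]). The final matrix gives, for each (i, j), the minimum total weight of any directed path from i to j (possibly empty when i = j).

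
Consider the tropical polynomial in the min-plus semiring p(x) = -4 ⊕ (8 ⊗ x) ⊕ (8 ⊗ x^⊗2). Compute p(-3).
p(-3) = -4

A tropical monomial a ⊗ x^⊗i evaluates to a + i · x. Evaluating each term at x = -3:
  Term 0 contributes -4 + 0 · -3 = -4
  Term 1 contributes 8 + 1 · -3 = 5
  Term 2 contributes 8 + 2 · -3 = 2
p(-3) = ⊕ of these = min[-4, 5, 2] = -4.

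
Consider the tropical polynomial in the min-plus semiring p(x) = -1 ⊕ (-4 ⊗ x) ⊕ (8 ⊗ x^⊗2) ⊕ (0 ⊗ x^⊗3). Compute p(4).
p(4) = -1

A tropical monomial a ⊗ x^⊗i evaluates to a + i · x. Evaluating each term at x = 4:
  Term 0 contributes -1 + 0 · 4 = -1
  Term 1 contributes -4 + 1 · 4 = 0
  Term 2 contributes 8 + 2 · 4 = 16
  Term 3 contributes 0 + 3 · 4 = 12
p(4) = ⊕ of these = min[-1, 0, 16, 12] = -1.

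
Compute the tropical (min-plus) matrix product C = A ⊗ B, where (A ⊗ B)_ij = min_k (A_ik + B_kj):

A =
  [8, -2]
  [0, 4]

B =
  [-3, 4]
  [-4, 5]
A ⊗ B =
  [-6, 3]
  [-3, 4]

Apply the min-plus product entry-by-entry:
  C[0][0] = min over k of (A[0][0] + B[0][0] = 8 + -3 = 5, A[0][1] + B[1][0] = -2 + -4 = -6) = -6 (attained at k = 1)
  C[0][1] = min over k of (A[0][0] + B[0][1] = 8 + 4 = 12, A[0][1] + B[1][1] = -2 + 5 = 3) = 3 (attained at k = 1)
  C[1][0] = min over k of (A[1][0] + B[0][0] = 0 + -3 = -3, A[1][1] + B[1][0] = 4 + -4 = 0) = -3 (attained at k = 0)
  C[1][1] = min over k of (A[1][0] + B[0][1] = 0 + 4 = 4, A[1][1] + B[1][1] = 4 + 5 = 9) = 4 (attained at k = 0)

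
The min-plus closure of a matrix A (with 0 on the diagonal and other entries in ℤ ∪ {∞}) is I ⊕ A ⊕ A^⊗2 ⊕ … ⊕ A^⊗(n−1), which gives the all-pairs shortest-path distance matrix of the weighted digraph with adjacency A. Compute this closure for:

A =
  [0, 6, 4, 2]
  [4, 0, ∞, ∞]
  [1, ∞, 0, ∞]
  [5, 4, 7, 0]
Closure =
  [0, 6, 4, 2]
  [4, 0, 8, 6]
  [1, 7, 0, 3]
  [5, 4, 7, 0]

This is the Floyd-Warshall all-pairs shortest-path computation. For each intermediate vertex k = 0, 1, …, 3, update dist[i][j] ← min(dist[i][j], dist[i][k] + dist[k][j]). The final matrix gives, for each (i, j), the minimum total weight of any directed path from i to j (possibly empty when i = j).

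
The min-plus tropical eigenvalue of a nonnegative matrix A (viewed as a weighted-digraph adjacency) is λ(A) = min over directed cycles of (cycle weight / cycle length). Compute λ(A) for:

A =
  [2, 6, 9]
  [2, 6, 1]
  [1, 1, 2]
λ(A) = 1

Enumerate directed cycles and compute their means (weight / length). Sample:
  cycle 0 → 0: weight = 2, length = 1, mean = 2/1 ≈ 2.000
  cycle 1 → 1: weight = 6, length = 1, mean = 6/1 ≈ 6.000
  cycle 2 → 2: weight = 2, length = 1, mean = 2/1 ≈ 2.000
  cycle 0 → 1 → 0: weight = 8, length = 2, mean = 8/2 ≈ 4.000
  cycle 0 → 2 → 0: weight = 10, length = 2, mean = 10/2 ≈ 5.000
  cycle 1 → 0 → 1: weight = 8, length = 2, mean = 8/2 ≈ 4.000
Minimum mean = 1.000, attained e.g. along the cycle 1 → 2 → 1 with weight 2 and length 2. So λ(A) = 2/2 = 1.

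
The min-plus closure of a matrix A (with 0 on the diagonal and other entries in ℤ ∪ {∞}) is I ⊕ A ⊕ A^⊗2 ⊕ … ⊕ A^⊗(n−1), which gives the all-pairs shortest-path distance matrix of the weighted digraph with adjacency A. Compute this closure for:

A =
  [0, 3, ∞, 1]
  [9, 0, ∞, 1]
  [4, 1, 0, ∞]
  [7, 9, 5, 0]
Closure =
  [0, 3, 6, 1]
  [8, 0, 6, 1]
  [4, 1, 0, 2]
  [7, 6, 5, 0]

This is the Floyd-Warshall all-pairs shortest-path computation. For each intermediate vertex k = 0, 1, …, 3, update dist[i][j] ← min(dist[i][j], dist[i][k] + dist[k][j]). The final matrix gives, for each (i, j), the minimum total weight of any directed path from i to j (possibly empty when i = j).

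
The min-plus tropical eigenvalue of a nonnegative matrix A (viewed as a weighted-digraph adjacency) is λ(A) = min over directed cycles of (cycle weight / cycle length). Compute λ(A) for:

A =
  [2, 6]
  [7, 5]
λ(A) = 2

Enumerate directed cycles and compute their means (weight / length). Sample:
  cycle 0 → 0: weight = 2, length = 1, mean = 2/1 ≈ 2.000
  cycle 1 → 1: weight = 5, length = 1, mean = 5/1 ≈ 5.000
  cycle 0 → 1 → 0: weight = 13, length = 2, mean = 13/2 ≈ 6.500
  cycle 1 → 0 → 1: weight = 13, length = 2, mean = 13/2 ≈ 6.500
Minimum mean = 2.000, attained e.g. along the cycle 0 → 0 with weight 2 and length 1. So λ(A) = 2/1 = 2.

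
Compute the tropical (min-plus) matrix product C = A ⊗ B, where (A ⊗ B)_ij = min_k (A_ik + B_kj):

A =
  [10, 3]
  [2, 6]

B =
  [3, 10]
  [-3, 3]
A ⊗ B =
  [0, 6]
  [3, 9]

Apply the min-plus product entry-by-entry:
  C[0][0] = min over k of (A[0][0] + B[0][0] = 10 + 3 = 13, A[0][1] + B[1][0] = 3 + -3 = 0) = 0 (attained at k = 1)
  C[0][1] = min over k of (A[0][0] + B[0][1] = 10 + 10 = 20, A[0][1] + B[1][1] = 3 + 3 = 6) = 6 (attained at k = 1)
  C[1][0] = min over k of (A[1][0] + B[0][0] = 2 + 3 = 5, A[1][1] + B[1][0] = 6 + -3 = 3) = 3 (attained at k = 1)
  C[1][1] = min over k of (A[1][0] + B[0][1] = 2 + 10 = 12, A[1][1] + B[1][1] = 6 + 3 = 9) = 9 (attained at k = 1)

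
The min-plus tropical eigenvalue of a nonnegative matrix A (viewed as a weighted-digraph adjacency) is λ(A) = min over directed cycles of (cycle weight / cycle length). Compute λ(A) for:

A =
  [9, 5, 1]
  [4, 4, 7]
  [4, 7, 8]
λ(A) = 5/2

Enumerate directed cycles and compute their means (weight / length). Sample:
  cycle 0 → 0: weight = 9, length = 1, mean = 9/1 ≈ 9.000
  cycle 1 → 1: weight = 4, length = 1, mean = 4/1 ≈ 4.000
  cycle 2 → 2: weight = 8, length = 1, mean = 8/1 ≈ 8.000
  cycle 0 → 1 → 0: weight = 9, length = 2, mean = 9/2 ≈ 4.500
  cycle 0 → 2 → 0: weight = 5, length = 2, mean = 5/2 ≈ 2.500
  cycle 1 → 0 → 1: weight = 9, length = 2, mean = 9/2 ≈ 4.500
Minimum mean = 2.500, attained e.g. along the cycle 0 → 2 → 0 with weight 5 and length 2. So λ(A) = 5/2 = 5/2.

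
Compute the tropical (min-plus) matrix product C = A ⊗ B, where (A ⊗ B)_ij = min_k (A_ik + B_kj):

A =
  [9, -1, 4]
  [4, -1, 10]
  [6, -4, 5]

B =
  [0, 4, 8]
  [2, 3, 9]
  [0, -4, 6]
A ⊗ B =
  [1, 0, 8]
  [1, 2, 8]
  [-2, -1, 5]

Apply the min-plus product entry-by-entry:
  C[0][0] = min over k of (A[0][0] + B[0][0] = 9 + 0 = 9, A[0][1] + B[1][0] = -1 + 2 = 1, A[0][2] + B[2][0] = 4 + 0 = 4) = 1 (attained at k = 1)
  C[0][1] = min over k of (A[0][0] + B[0][1] = 9 + 4 = 13, A[0][1] + B[1][1] = -1 + 3 = 2, A[0][2] + B[2][1] = 4 + -4 = 0) = 0 (attained at k = 2)
  C[0][2] = min over k of (A[0][0] + B[0][2] = 9 + 8 = 17, A[0][1] + B[1][2] = -1 + 9 = 8, A[0][2] + B[2][2] = 4 + 6 = 10) = 8 (attained at k = 1)
  C[1][0] = min over k of (A[1][0] + B[0][0] = 4 + 0 = 4, A[1][1] + B[1][0] = -1 + 2 = 1, A[1][2] + B[2][0] = 10 + 0 = 10) = 1 (attained at k = 1)
  C[1][1] = min over k of (A[1][0] + B[0][1] = 4 + 4 = 8, A[1][1] + B[1][1] = -1 + 3 = 2, A[1][2] + B[2][1] = 10 + -4 = 6) = 2 (attained at k = 1)
  C[1][2] = min over k of (A[1][0] + B[0][2] = 4 + 8 = 12, A[1][1] + B[1][2] = -1 + 9 = 8, A[1][2] + B[2][2] = 10 + 6 = 16) = 8 (attained at k = 1)
  C[2][0] = min over k of (A[2][0] + B[0][0] = 6 + 0 = 6, A[2][1] + B[1][0] = -4 + 2 = -2, A[2][2] + B[2][0] = 5 + 0 = 5) = -2 (attained at k = 1)
  C[2][1] = min over k of (A[2][0] + B[0][1] = 6 + 4 = 10, A[2][1] + B[1][1] = -4 + 3 = -1, A[2][2] + B[2][1] = 5 + -4 = 1) = -1 (attained at k = 1)
  C[2][2] = min over k of (A[2][0] + B[0][2] = 6 + 8 = 14, A[2][1] + B[1][2] = -4 + 9 = 5, A[2][2] + B[2][2] = 5 + 6 = 11) = 5 (attained at k = 1)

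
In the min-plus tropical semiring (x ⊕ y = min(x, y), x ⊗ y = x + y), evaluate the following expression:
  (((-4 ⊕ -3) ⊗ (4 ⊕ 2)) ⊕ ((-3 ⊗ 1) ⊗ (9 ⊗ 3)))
(((-4 ⊕ -3) ⊗ (4 ⊕ 2)) ⊕ ((-3 ⊗ 1) ⊗ (9 ⊗ 3))) = -2

Expand innermost to outermost. Recall ⊕ takes the minimum of its arguments and ⊗ takes their sum. Working out the expression (((-4 ⊕ -3) ⊗ (4 ⊕ 2)) ⊕ ((-3 ⊗ 1) ⊗ (9 ⊗ 3))) gives -2.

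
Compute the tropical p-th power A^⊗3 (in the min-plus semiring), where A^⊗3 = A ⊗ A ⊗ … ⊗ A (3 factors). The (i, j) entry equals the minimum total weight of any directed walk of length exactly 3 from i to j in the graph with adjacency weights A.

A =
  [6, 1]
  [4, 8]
A^⊗3 =
  [11, 6]
  [9, 11]

Each entry (A^⊗3)_ij equals the minimum over all length-3 walks i = v_0 → v_1 → … → v_3 = j of Σ_t A[v_t][v_{t+1}]. For example, for (i, j) = (0, 1) we minimise over 4 possible intermediate vertex sequences; the minimum is 6, attained along the walk 0 → 1 → 0 → 1.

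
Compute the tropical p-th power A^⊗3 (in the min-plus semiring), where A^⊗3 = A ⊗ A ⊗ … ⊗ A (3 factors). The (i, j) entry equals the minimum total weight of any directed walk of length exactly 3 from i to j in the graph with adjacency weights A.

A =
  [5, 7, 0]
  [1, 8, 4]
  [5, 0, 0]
A^⊗3 =
  [1, 0, 0]
  [5, 1, 1]
  [1, 0, 0]

Each entry (A^⊗3)_ij equals the minimum over all length-3 walks i = v_0 → v_1 → … → v_3 = j of Σ_t A[v_t][v_{t+1}]. For example, for (i, j) = (0, 2) we minimise over 9 possible intermediate vertex sequences; the minimum is 0, attained along the walk 0 → 2 → 2 → 2.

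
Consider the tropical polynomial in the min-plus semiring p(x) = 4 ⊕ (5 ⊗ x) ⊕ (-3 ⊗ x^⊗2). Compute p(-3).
p(-3) = -9

A tropical monomial a ⊗ x^⊗i evaluates to a + i · x. Evaluating each term at x = -3:
  Term 0 contributes 4 + 0 · -3 = 4
  Term 1 contributes 5 + 1 · -3 = 2
  Term 2 contributes -3 + 2 · -3 = -9
p(-3) = ⊕ of these = min[4, 2, -9] = -9.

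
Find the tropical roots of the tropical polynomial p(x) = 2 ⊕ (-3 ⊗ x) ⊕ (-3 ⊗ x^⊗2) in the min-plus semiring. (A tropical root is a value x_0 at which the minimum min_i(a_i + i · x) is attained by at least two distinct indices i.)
Roots: {0, 5}

Each tropical root is a break point of the lower envelope of the lines y = a_i + i · x (there are 3 lines, with slopes 0, 1, ..., 2). Only the lines that attain the minimum somewhere contribute to roots; other lines are dominated. Here the surviving (envelope) indices are i = 2, i = 1, i = 0.
Intersections between consecutive envelope lines give the roots: for adjacent envelope indices i < j the intersection is x = (a_i − a_j) / (j − i). Reading off the sorted break points: {0, 5}.
Verification: at each break x_0, at least two indices attain the minimum of min_i(a_i + i · x_0).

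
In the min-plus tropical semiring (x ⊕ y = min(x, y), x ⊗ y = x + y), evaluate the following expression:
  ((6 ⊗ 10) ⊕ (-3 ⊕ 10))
((6 ⊗ 10) ⊕ (-3 ⊕ 10)) = -3

Expand innermost to outermost. Recall ⊕ takes the minimum of its arguments and ⊗ takes their sum. Working out the expression ((6 ⊗ 10) ⊕ (-3 ⊕ 10)) gives -3.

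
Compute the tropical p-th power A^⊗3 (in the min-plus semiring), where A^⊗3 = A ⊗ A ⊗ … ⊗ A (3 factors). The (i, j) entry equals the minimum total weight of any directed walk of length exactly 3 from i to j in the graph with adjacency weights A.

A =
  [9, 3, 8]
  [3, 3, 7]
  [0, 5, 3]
A^⊗3 =
  [9, 9, 13]
  [9, 9, 13]
  [6, 6, 9]

Each entry (A^⊗3)_ij equals the minimum over all length-3 walks i = v_0 → v_1 → … → v_3 = j of Σ_t A[v_t][v_{t+1}]. For example, for (i, j) = (0, 2) we minimise over 9 possible intermediate vertex sequences; the minimum is 13, attained along the walk 0 → 1 → 1 → 2.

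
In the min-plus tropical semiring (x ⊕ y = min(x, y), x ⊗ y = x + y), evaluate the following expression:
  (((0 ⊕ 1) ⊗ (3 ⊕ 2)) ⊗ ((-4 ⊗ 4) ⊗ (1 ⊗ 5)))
(((0 ⊕ 1) ⊗ (3 ⊕ 2)) ⊗ ((-4 ⊗ 4) ⊗ (1 ⊗ 5))) = 8

Expand innermost to outermost. Recall ⊕ takes the minimum of its arguments and ⊗ takes their sum. Working out the expression (((0 ⊕ 1) ⊗ (3 ⊕ 2)) ⊗ ((-4 ⊗ 4) ⊗ (1 ⊗ 5))) gives 8.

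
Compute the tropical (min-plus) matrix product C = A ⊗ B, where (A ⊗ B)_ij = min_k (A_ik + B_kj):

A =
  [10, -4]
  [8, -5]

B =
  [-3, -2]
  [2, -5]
A ⊗ B =
  [-2, -9]
  [-3, -10]

Apply the min-plus product entry-by-entry:
  C[0][0] = min over k of (A[0][0] + B[0][0] = 10 + -3 = 7, A[0][1] + B[1][0] = -4 + 2 = -2) = -2 (attained at k = 1)
  C[0][1] = min over k of (A[0][0] + B[0][1] = 10 + -2 = 8, A[0][1] + B[1][1] = -4 + -5 = -9) = -9 (attained at k = 1)
  C[1][0] = min over k of (A[1][0] + B[0][0] = 8 + -3 = 5, A[1][1] + B[1][0] = -5 + 2 = -3) = -3 (attained at k = 1)
  C[1][1] = min over k of (A[1][0] + B[0][1] = 8 + -2 = 6, A[1][1] + B[1][1] = -5 + -5 = -10) = -10 (attained at k = 1)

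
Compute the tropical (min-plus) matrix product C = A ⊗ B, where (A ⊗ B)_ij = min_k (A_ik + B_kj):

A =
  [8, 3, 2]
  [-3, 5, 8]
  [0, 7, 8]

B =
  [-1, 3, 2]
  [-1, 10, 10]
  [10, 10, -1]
A ⊗ B =
  [2, 11, 1]
  [-4, 0, -1]
  [-1, 3, 2]

Apply the min-plus product entry-by-entry:
  C[0][0] = min over k of (A[0][0] + B[0][0] = 8 + -1 = 7, A[0][1] + B[1][0] = 3 + -1 = 2, A[0][2] + B[2][0] = 2 + 10 = 12) = 2 (attained at k = 1)
  C[0][1] = min over k of (A[0][0] + B[0][1] = 8 + 3 = 11, A[0][1] + B[1][1] = 3 + 10 = 13, A[0][2] + B[2][1] = 2 + 10 = 12) = 11 (attained at k = 0)
  C[0][2] = min over k of (A[0][0] + B[0][2] = 8 + 2 = 10, A[0][1] + B[1][2] = 3 + 10 = 13, A[0][2] + B[2][2] = 2 + -1 = 1) = 1 (attained at k = 2)
  C[1][0] = min over k of (A[1][0] + B[0][0] = -3 + -1 = -4, A[1][1] + B[1][0] = 5 + -1 = 4, A[1][2] + B[2][0] = 8 + 10 = 18) = -4 (attained at k = 0)
  C[1][1] = min over k of (A[1][0] + B[0][1] = -3 + 3 = 0, A[1][1] + B[1][1] = 5 + 10 = 15, A[1][2] + B[2][1] = 8 + 10 = 18) = 0 (attained at k = 0)
  C[1][2] = min over k of (A[1][0] + B[0][2] = -3 + 2 = -1, A[1][1] + B[1][2] = 5 + 10 = 15, A[1][2] + B[2][2] = 8 + -1 = 7) = -1 (attained at k = 0)
  C[2][0] = min over k of (A[2][0] + B[0][0] = 0 + -1 = -1, A[2][1] + B[1][0] = 7 + -1 = 6, A[2][2] + B[2][0] = 8 + 10 = 18) = -1 (attained at k = 0)
  C[2][1] = min over k of (A[2][0] + B[0][1] = 0 + 3 = 3, A[2][1] + B[1][1] = 7 + 10 = 17, A[2][2] + B[2][1] = 8 + 10 = 18) = 3 (attained at k = 0)
  C[2][2] = min over k of (A[2][0] + B[0][2] = 0 + 2 = 2, A[2][1] + B[1][2] = 7 + 10 = 17, A[2][2] + B[2][2] = 8 + -1 = 7) = 2 (attained at k = 0)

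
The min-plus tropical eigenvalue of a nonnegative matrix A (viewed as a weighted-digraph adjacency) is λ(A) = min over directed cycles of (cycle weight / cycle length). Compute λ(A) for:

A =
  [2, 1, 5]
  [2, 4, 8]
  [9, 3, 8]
λ(A) = 3/2

Enumerate directed cycles and compute their means (weight / length). Sample:
  cycle 0 → 0: weight = 2, length = 1, mean = 2/1 ≈ 2.000
  cycle 1 → 1: weight = 4, length = 1, mean = 4/1 ≈ 4.000
  cycle 2 → 2: weight = 8, length = 1, mean = 8/1 ≈ 8.000
  cycle 0 → 1 → 0: weight = 3, length = 2, mean = 3/2 ≈ 1.500
  cycle 0 → 2 → 0: weight = 14, length = 2, mean = 14/2 ≈ 7.000
  cycle 1 → 0 → 1: weight = 3, length = 2, mean = 3/2 ≈ 1.500
Minimum mean = 1.500, attained e.g. along the cycle 0 → 1 → 0 with weight 3 and length 2. So λ(A) = 3/2 = 3/2.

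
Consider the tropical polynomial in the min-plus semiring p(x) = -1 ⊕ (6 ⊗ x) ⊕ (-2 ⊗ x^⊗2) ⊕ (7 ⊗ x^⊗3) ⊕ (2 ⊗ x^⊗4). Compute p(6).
p(6) = -1

A tropical monomial a ⊗ x^⊗i evaluates to a + i · x. Evaluating each term at x = 6:
  Term 0 contributes -1 + 0 · 6 = -1
  Term 1 contributes 6 + 1 · 6 = 12
  Term 2 contributes -2 + 2 · 6 = 10
  Term 3 contributes 7 + 3 · 6 = 25
  Term 4 contributes 2 + 4 · 6 = 26
p(6) = ⊕ of these = min[-1, 12, 10, 25, 26] = -1.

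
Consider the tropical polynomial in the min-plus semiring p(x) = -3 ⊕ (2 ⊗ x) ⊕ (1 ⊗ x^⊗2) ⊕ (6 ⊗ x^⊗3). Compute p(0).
p(0) = -3

A tropical monomial a ⊗ x^⊗i evaluates to a + i · x. Evaluating each term at x = 0:
  Term 0 contributes -3 + 0 · 0 = -3
  Term 1 contributes 2 + 1 · 0 = 2
  Term 2 contributes 1 + 2 · 0 = 1
  Term 3 contributes 6 + 3 · 0 = 6
p(0) = ⊕ of these = min[-3, 2, 1, 6] = -3.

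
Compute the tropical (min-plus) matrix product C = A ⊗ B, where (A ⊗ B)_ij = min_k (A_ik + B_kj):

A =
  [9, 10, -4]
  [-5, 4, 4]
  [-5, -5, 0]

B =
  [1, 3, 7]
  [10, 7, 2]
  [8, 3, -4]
A ⊗ B =
  [4, -1, -8]
  [-4, -2, 0]
  [-4, -2, -4]

Apply the min-plus product entry-by-entry:
  C[0][0] = min over k of (A[0][0] + B[0][0] = 9 + 1 = 10, A[0][1] + B[1][0] = 10 + 10 = 20, A[0][2] + B[2][0] = -4 + 8 = 4) = 4 (attained at k = 2)
  C[0][1] = min over k of (A[0][0] + B[0][1] = 9 + 3 = 12, A[0][1] + B[1][1] = 10 + 7 = 17, A[0][2] + B[2][1] = -4 + 3 = -1) = -1 (attained at k = 2)
  C[0][2] = min over k of (A[0][0] + B[0][2] = 9 + 7 = 16, A[0][1] + B[1][2] = 10 + 2 = 12, A[0][2] + B[2][2] = -4 + -4 = -8) = -8 (attained at k = 2)
  C[1][0] = min over k of (A[1][0] + B[0][0] = -5 + 1 = -4, A[1][1] + B[1][0] = 4 + 10 = 14, A[1][2] + B[2][0] = 4 + 8 = 12) = -4 (attained at k = 0)
  C[1][1] = min over k of (A[1][0] + B[0][1] = -5 + 3 = -2, A[1][1] + B[1][1] = 4 + 7 = 11, A[1][2] + B[2][1] = 4 + 3 = 7) = -2 (attained at k = 0)
  C[1][2] = min over k of (A[1][0] + B[0][2] = -5 + 7 = 2, A[1][1] + B[1][2] = 4 + 2 = 6, A[1][2] + B[2][2] = 4 + -4 = 0) = 0 (attained at k = 2)
  C[2][0] = min over k of (A[2][0] + B[0][0] = -5 + 1 = -4, A[2][1] + B[1][0] = -5 + 10 = 5, A[2][2] + B[2][0] = 0 + 8 = 8) = -4 (attained at k = 0)
  C[2][1] = min over k of (A[2][0] + B[0][1] = -5 + 3 = -2, A[2][1] + B[1][1] = -5 + 7 = 2, A[2][2] + B[2][1] = 0 + 3 = 3) = -2 (attained at k = 0)
  C[2][2] = min over k of (A[2][0] + B[0][2] = -5 + 7 = 2, A[2][1] + B[1][2] = -5 + 2 = -3, A[2][2] + B[2][2] = 0 + -4 = -4) = -4 (attained at k = 2)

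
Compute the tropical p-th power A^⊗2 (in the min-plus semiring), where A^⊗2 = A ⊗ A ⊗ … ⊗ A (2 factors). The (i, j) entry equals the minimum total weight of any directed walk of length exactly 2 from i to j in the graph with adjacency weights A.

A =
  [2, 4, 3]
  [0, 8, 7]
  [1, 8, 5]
A^⊗2 =
  [4, 6, 5]
  [2, 4, 3]
  [3, 5, 4]

Each entry (A^⊗2)_ij equals the minimum over all length-2 walks i = v_0 → v_1 → … → v_2 = j of Σ_t A[v_t][v_{t+1}]. For example, for (i, j) = (0, 2) we minimise over 3 possible intermediate vertex sequences; the minimum is 5, attained along the walk 0 → 0 → 2.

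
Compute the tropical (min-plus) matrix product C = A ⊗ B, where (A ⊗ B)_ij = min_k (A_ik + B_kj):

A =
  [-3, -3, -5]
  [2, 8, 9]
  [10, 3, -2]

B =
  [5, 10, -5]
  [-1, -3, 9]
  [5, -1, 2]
A ⊗ B =
  [-4, -6, -8]
  [7, 5, -3]
  [2, -3, 0]

Apply the min-plus product entry-by-entry:
  C[0][0] = min over k of (A[0][0] + B[0][0] = -3 + 5 = 2, A[0][1] + B[1][0] = -3 + -1 = -4, A[0][2] + B[2][0] = -5 + 5 = 0) = -4 (attained at k = 1)
  C[0][1] = min over k of (A[0][0] + B[0][1] = -3 + 10 = 7, A[0][1] + B[1][1] = -3 + -3 = -6, A[0][2] + B[2][1] = -5 + -1 = -6) = -6 (attained at k = 1)
  C[0][2] = min over k of (A[0][0] + B[0][2] = -3 + -5 = -8, A[0][1] + B[1][2] = -3 + 9 = 6, A[0][2] + B[2][2] = -5 + 2 = -3) = -8 (attained at k = 0)
  C[1][0] = min over k of (A[1][0] + B[0][0] = 2 + 5 = 7, A[1][1] + B[1][0] = 8 + -1 = 7, A[1][2] + B[2][0] = 9 + 5 = 14) = 7 (attained at k = 0)
  C[1][1] = min over k of (A[1][0] + B[0][1] = 2 + 10 = 12, A[1][1] + B[1][1] = 8 + -3 = 5, A[1][2] + B[2][1] = 9 + -1 = 8) = 5 (attained at k = 1)
  C[1][2] = min over k of (A[1][0] + B[0][2] = 2 + -5 = -3, A[1][1] + B[1][2] = 8 + 9 = 17, A[1][2] + B[2][2] = 9 + 2 = 11) = -3 (attained at k = 0)
  C[2][0] = min over k of (A[2][0] + B[0][0] = 10 + 5 = 15, A[2][1] + B[1][0] = 3 + -1 = 2, A[2][2] + B[2][0] = -2 + 5 = 3) = 2 (attained at k = 1)
  C[2][1] = min over k of (A[2][0] + B[0][1] = 10 + 10 = 20, A[2][1] + B[1][1] = 3 + -3 = 0, A[2][2] + B[2][1] = -2 + -1 = -3) = -3 (attained at k = 2)
  C[2][2] = min over k of (A[2][0] + B[0][2] = 10 + -5 = 5, A[2][1] + B[1][2] = 3 + 9 = 12, A[2][2] + B[2][2] = -2 + 2 = 0) = 0 (attained at k = 2)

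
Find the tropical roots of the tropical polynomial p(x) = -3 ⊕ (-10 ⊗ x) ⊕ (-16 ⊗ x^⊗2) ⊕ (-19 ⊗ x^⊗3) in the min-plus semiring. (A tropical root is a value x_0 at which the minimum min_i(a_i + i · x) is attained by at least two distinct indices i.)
Roots: {3, 6, 7}

Each tropical root is a break point of the lower envelope of the lines y = a_i + i · x (there are 4 lines, with slopes 0, 1, ..., 3). Only the lines that attain the minimum somewhere contribute to roots; other lines are dominated. Here the surviving (envelope) indices are i = 3, i = 2, i = 1, i = 0.
Intersections between consecutive envelope lines give the roots: for adjacent envelope indices i < j the intersection is x = (a_i − a_j) / (j − i). Reading off the sorted break points: {3, 6, 7}.
Verification: at each break x_0, at least two indices attain the minimum of min_i(a_i + i · x_0).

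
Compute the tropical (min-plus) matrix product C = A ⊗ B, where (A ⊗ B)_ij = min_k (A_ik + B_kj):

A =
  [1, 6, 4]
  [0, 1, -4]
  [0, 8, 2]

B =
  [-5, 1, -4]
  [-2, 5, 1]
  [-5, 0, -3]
A ⊗ B =
  [-4, 2, -3]
  [-9, -4, -7]
  [-5, 1, -4]

Apply the min-plus product entry-by-entry:
  C[0][0] = min over k of (A[0][0] + B[0][0] = 1 + -5 = -4, A[0][1] + B[1][0] = 6 + -2 = 4, A[0][2] + B[2][0] = 4 + -5 = -1) = -4 (attained at k = 0)
  C[0][1] = min over k of (A[0][0] + B[0][1] = 1 + 1 = 2, A[0][1] + B[1][1] = 6 + 5 = 11, A[0][2] + B[2][1] = 4 + 0 = 4) = 2 (attained at k = 0)
  C[0][2] = min over k of (A[0][0] + B[0][2] = 1 + -4 = -3, A[0][1] + B[1][2] = 6 + 1 = 7, A[0][2] + B[2][2] = 4 + -3 = 1) = -3 (attained at k = 0)
  C[1][0] = min over k of (A[1][0] + B[0][0] = 0 + -5 = -5, A[1][1] + B[1][0] = 1 + -2 = -1, A[1][2] + B[2][0] = -4 + -5 = -9) = -9 (attained at k = 2)
  C[1][1] = min over k of (A[1][0] + B[0][1] = 0 + 1 = 1, A[1][1] + B[1][1] = 1 + 5 = 6, A[1][2] + B[2][1] = -4 + 0 = -4) = -4 (attained at k = 2)
  C[1][2] = min over k of (A[1][0] + B[0][2] = 0 + -4 = -4, A[1][1] + B[1][2] = 1 + 1 = 2, A[1][2] + B[2][2] = -4 + -3 = -7) = -7 (attained at k = 2)
  C[2][0] = min over k of (A[2][0] + B[0][0] = 0 + -5 = -5, A[2][1] + B[1][0] = 8 + -2 = 6, A[2][2] + B[2][0] = 2 + -5 = -3) = -5 (attained at k = 0)
  C[2][1] = min over k of (A[2][0] + B[0][1] = 0 + 1 = 1, A[2][1] + B[1][1] = 8 + 5 = 13, A[2][2] + B[2][1] = 2 + 0 = 2) = 1 (attained at k = 0)
  C[2][2] = min over k of (A[2][0] + B[0][2] = 0 + -4 = -4, A[2][1] + B[1][2] = 8 + 1 = 9, A[2][2] + B[2][2] = 2 + -3 = -1) = -4 (attained at k = 0)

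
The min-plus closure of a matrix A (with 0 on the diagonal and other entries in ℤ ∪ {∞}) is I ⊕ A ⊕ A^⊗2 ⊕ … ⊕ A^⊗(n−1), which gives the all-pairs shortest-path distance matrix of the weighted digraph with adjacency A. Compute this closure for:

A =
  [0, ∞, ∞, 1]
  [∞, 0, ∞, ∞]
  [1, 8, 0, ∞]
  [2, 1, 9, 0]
Closure =
  [0, 2, 10, 1]
  [∞, 0, ∞, ∞]
  [1, 3, 0, 2]
  [2, 1, 9, 0]

This is the Floyd-Warshall all-pairs shortest-path computation. For each intermediate vertex k = 0, 1, …, 3, update dist[i][j] ← min(dist[i][j], dist[i][k] + dist[k][j]). The final matrix gives, for each (i, j), the minimum total weight of any directed path from i to j (possibly empty when i = j).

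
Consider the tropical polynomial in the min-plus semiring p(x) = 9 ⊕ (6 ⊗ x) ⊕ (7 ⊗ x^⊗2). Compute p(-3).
p(-3) = 1

A tropical monomial a ⊗ x^⊗i evaluates to a + i · x. Evaluating each term at x = -3:
  Term 0 contributes 9 + 0 · -3 = 9
  Term 1 contributes 6 + 1 · -3 = 3
  Term 2 contributes 7 + 2 · -3 = 1
p(-3) = ⊕ of these = min[9, 3, 1] = 1.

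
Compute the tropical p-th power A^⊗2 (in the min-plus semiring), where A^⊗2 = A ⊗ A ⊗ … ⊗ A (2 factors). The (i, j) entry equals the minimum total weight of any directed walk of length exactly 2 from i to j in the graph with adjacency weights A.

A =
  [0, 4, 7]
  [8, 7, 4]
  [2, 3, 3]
A^⊗2 =
  [0, 4, 7]
  [6, 7, 7]
  [2, 6, 6]

Each entry (A^⊗2)_ij equals the minimum over all length-2 walks i = v_0 → v_1 → … → v_2 = j of Σ_t A[v_t][v_{t+1}]. For example, for (i, j) = (0, 2) we minimise over 3 possible intermediate vertex sequences; the minimum is 7, attained along the walk 0 → 0 → 2.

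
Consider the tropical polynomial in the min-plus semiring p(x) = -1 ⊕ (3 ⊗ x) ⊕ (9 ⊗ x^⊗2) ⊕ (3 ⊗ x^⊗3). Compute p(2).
p(2) = -1

A tropical monomial a ⊗ x^⊗i evaluates to a + i · x. Evaluating each term at x = 2:
  Term 0 contributes -1 + 0 · 2 = -1
  Term 1 contributes 3 + 1 · 2 = 5
  Term 2 contributes 9 + 2 · 2 = 13
  Term 3 contributes 3 + 3 · 2 = 9
p(2) = ⊕ of these = min[-1, 5, 13, 9] = -1.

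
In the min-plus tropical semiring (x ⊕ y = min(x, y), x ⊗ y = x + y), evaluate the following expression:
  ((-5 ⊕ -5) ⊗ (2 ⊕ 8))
((-5 ⊕ -5) ⊗ (2 ⊕ 8)) = -3

Expand innermost to outermost. Recall ⊕ takes the minimum of its arguments and ⊗ takes their sum. Working out the expression ((-5 ⊕ -5) ⊗ (2 ⊕ 8)) gives -3.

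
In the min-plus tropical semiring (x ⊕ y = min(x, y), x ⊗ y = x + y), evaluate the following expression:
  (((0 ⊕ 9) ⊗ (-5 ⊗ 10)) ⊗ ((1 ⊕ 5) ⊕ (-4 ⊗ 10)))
(((0 ⊕ 9) ⊗ (-5 ⊗ 10)) ⊗ ((1 ⊕ 5) ⊕ (-4 ⊗ 10))) = 6

Expand innermost to outermost. Recall ⊕ takes the minimum of its arguments and ⊗ takes their sum. Working out the expression (((0 ⊕ 9) ⊗ (-5 ⊗ 10)) ⊗ ((1 ⊕ 5) ⊕ (-4 ⊗ 10))) gives 6.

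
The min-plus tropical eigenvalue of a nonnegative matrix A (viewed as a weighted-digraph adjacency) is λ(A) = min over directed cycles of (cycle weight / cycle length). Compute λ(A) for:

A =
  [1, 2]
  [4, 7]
λ(A) = 1

Enumerate directed cycles and compute their means (weight / length). Sample:
  cycle 0 → 0: weight = 1, length = 1, mean = 1/1 ≈ 1.000
  cycle 1 → 1: weight = 7, length = 1, mean = 7/1 ≈ 7.000
  cycle 0 → 1 → 0: weight = 6, length = 2, mean = 6/2 ≈ 3.000
  cycle 1 → 0 → 1: weight = 6, length = 2, mean = 6/2 ≈ 3.000
Minimum mean = 1.000, attained e.g. along the cycle 0 → 0 with weight 1 and length 1. So λ(A) = 1/1 = 1.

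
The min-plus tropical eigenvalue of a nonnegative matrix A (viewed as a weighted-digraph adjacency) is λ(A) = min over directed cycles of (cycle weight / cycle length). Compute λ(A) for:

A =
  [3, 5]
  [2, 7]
λ(A) = 3

Enumerate directed cycles and compute their means (weight / length). Sample:
  cycle 0 → 0: weight = 3, length = 1, mean = 3/1 ≈ 3.000
  cycle 1 → 1: weight = 7, length = 1, mean = 7/1 ≈ 7.000
  cycle 0 → 1 → 0: weight = 7, length = 2, mean = 7/2 ≈ 3.500
  cycle 1 → 0 → 1: weight = 7, length = 2, mean = 7/2 ≈ 3.500
Minimum mean = 3.000, attained e.g. along the cycle 0 → 0 with weight 3 and length 1. So λ(A) = 3/1 = 3.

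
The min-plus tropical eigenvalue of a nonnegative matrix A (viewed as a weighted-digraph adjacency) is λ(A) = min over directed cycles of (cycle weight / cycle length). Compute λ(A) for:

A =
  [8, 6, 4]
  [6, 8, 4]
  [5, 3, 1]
λ(A) = 1

Enumerate directed cycles and compute their means (weight / length). Sample:
  cycle 0 → 0: weight = 8, length = 1, mean = 8/1 ≈ 8.000
  cycle 1 → 1: weight = 8, length = 1, mean = 8/1 ≈ 8.000
  cycle 2 → 2: weight = 1, length = 1, mean = 1/1 ≈ 1.000
  cycle 0 → 1 → 0: weight = 12, length = 2, mean = 12/2 ≈ 6.000
  cycle 0 → 2 → 0: weight = 9, length = 2, mean = 9/2 ≈ 4.500
  cycle 1 → 0 → 1: weight = 12, length = 2, mean = 12/2 ≈ 6.000
Minimum mean = 1.000, attained e.g. along the cycle 2 → 2 with weight 1 and length 1. So λ(A) = 1/1 = 1.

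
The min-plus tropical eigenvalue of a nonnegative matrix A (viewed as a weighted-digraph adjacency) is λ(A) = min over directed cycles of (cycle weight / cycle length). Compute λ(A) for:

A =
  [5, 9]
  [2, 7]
λ(A) = 5

Enumerate directed cycles and compute their means (weight / length). Sample:
  cycle 0 → 0: weight = 5, length = 1, mean = 5/1 ≈ 5.000
  cycle 1 → 1: weight = 7, length = 1, mean = 7/1 ≈ 7.000
  cycle 0 → 1 → 0: weight = 11, length = 2, mean = 11/2 ≈ 5.500
  cycle 1 → 0 → 1: weight = 11, length = 2, mean = 11/2 ≈ 5.500
Minimum mean = 5.000, attained e.g. along the cycle 0 → 0 with weight 5 and length 1. So λ(A) = 5/1 = 5.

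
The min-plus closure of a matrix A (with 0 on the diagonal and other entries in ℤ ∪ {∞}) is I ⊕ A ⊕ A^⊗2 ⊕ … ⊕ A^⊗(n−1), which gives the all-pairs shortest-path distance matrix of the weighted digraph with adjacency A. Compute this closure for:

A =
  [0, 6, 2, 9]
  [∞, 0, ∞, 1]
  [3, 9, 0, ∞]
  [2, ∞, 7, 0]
Closure =
  [0, 6, 2, 7]
  [3, 0, 5, 1]
  [3, 9, 0, 10]
  [2, 8, 4, 0]

This is the Floyd-Warshall all-pairs shortest-path computation. For each intermediate vertex k = 0, 1, …, 3, update dist[i][j] ← min(dist[i][j], dist[i][k] + dist[k][j]). The final matrix gives, for each (i, j), the minimum total weight of any directed path from i to j (possibly empty when i = j).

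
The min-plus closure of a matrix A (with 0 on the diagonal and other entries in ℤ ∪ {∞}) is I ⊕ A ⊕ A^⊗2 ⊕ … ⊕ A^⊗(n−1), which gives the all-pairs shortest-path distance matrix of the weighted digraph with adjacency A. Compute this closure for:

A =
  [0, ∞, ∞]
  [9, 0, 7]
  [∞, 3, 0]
Closure =
  [0, ∞, ∞]
  [9, 0, 7]
  [12, 3, 0]

This is the Floyd-Warshall all-pairs shortest-path computation. For each intermediate vertex k = 0, 1, …, 2, update dist[i][j] ← min(dist[i][j], dist[i][k] + dist[k][j]). The final matrix gives, for each (i, j), the minimum total weight of any directed path from i to j (possibly empty when i = j).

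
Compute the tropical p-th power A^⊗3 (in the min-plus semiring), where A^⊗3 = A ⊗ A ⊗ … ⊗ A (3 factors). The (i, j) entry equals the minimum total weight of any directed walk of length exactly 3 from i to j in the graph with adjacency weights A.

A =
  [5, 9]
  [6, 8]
A^⊗3 =
  [15, 19]
  [16, 20]

Each entry (A^⊗3)_ij equals the minimum over all length-3 walks i = v_0 → v_1 → … → v_3 = j of Σ_t A[v_t][v_{t+1}]. For example, for (i, j) = (0, 1) we minimise over 4 possible intermediate vertex sequences; the minimum is 19, attained along the walk 0 → 0 → 0 → 1.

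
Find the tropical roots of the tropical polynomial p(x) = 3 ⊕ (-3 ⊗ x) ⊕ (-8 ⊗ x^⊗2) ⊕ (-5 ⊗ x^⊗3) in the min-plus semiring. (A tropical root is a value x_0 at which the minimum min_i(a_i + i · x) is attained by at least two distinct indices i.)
Roots: {-3, 5, 6}

Each tropical root is a break point of the lower envelope of the lines y = a_i + i · x (there are 4 lines, with slopes 0, 1, ..., 3). Only the lines that attain the minimum somewhere contribute to roots; other lines are dominated. Here the surviving (envelope) indices are i = 3, i = 2, i = 1, i = 0.
Intersections between consecutive envelope lines give the roots: for adjacent envelope indices i < j the intersection is x = (a_i − a_j) / (j − i). Reading off the sorted break points: {-3, 5, 6}.
Verification: at each break x_0, at least two indices attain the minimum of min_i(a_i + i · x_0).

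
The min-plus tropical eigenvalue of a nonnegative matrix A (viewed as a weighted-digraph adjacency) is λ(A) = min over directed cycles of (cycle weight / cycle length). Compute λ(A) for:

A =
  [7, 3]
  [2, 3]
λ(A) = 5/2

Enumerate directed cycles and compute their means (weight / length). Sample:
  cycle 0 → 0: weight = 7, length = 1, mean = 7/1 ≈ 7.000
  cycle 1 → 1: weight = 3, length = 1, mean = 3/1 ≈ 3.000
  cycle 0 → 1 → 0: weight = 5, length = 2, mean = 5/2 ≈ 2.500
  cycle 1 → 0 → 1: weight = 5, length = 2, mean = 5/2 ≈ 2.500
Minimum mean = 2.500, attained e.g. along the cycle 0 → 1 → 0 with weight 5 and length 2. So λ(A) = 5/2 = 5/2.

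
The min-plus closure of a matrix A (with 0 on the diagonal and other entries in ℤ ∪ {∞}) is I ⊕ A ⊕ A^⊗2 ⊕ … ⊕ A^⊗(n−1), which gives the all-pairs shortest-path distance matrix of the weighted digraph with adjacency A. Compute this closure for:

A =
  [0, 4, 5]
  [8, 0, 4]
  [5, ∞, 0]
Closure =
  [0, 4, 5]
  [8, 0, 4]
  [5, 9, 0]

This is the Floyd-Warshall all-pairs shortest-path computation. For each intermediate vertex k = 0, 1, …, 2, update dist[i][j] ← min(dist[i][j], dist[i][k] + dist[k][j]). The final matrix gives, for each (i, j), the minimum total weight of any directed path from i to j (possibly empty when i = j).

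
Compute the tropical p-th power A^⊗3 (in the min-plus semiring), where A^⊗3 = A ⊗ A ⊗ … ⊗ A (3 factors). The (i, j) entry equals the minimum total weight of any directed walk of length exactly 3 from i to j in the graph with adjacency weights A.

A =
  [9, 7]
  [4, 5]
A^⊗3 =
  [16, 17]
  [14, 15]

Each entry (A^⊗3)_ij equals the minimum over all length-3 walks i = v_0 → v_1 → … → v_3 = j of Σ_t A[v_t][v_{t+1}]. For example, for (i, j) = (0, 1) we minimise over 4 possible intermediate vertex sequences; the minimum is 17, attained along the walk 0 → 1 → 1 → 1.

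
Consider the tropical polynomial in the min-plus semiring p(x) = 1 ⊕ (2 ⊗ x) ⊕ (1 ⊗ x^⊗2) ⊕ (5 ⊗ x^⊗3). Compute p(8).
p(8) = 1

A tropical monomial a ⊗ x^⊗i evaluates to a + i · x. Evaluating each term at x = 8:
  Term 0 contributes 1 + 0 · 8 = 1
  Term 1 contributes 2 + 1 · 8 = 10
  Term 2 contributes 1 + 2 · 8 = 17
  Term 3 contributes 5 + 3 · 8 = 29
p(8) = ⊕ of these = min[1, 10, 17, 29] = 1.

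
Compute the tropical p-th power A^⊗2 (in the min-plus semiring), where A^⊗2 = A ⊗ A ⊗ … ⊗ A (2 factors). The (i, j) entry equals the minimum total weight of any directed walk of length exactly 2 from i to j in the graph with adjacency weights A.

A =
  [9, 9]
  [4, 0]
A^⊗2 =
  [13, 9]
  [4, 0]

Each entry (A^⊗2)_ij equals the minimum over all length-2 walks i = v_0 → v_1 → … → v_2 = j of Σ_t A[v_t][v_{t+1}]. For example, for (i, j) = (0, 1) we minimise over 2 possible intermediate vertex sequences; the minimum is 9, attained along the walk 0 → 1 → 1.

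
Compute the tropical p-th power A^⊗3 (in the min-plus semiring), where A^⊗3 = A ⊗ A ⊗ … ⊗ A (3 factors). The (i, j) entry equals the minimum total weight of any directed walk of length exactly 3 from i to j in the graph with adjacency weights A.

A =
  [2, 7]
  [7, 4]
A^⊗3 =
  [6, 11]
  [11, 12]

Each entry (A^⊗3)_ij equals the minimum over all length-3 walks i = v_0 → v_1 → … → v_3 = j of Σ_t A[v_t][v_{t+1}]. For example, for (i, j) = (0, 1) we minimise over 4 possible intermediate vertex sequences; the minimum is 11, attained along the walk 0 → 0 → 0 → 1.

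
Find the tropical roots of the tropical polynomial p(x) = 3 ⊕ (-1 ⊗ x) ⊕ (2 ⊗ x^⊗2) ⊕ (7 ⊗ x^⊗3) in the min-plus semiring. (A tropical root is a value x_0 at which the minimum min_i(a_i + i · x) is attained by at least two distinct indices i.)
Roots: {-5, -3, 4}

Each tropical root is a break point of the lower envelope of the lines y = a_i + i · x (there are 4 lines, with slopes 0, 1, ..., 3). Only the lines that attain the minimum somewhere contribute to roots; other lines are dominated. Here the surviving (envelope) indices are i = 3, i = 2, i = 1, i = 0.
Intersections between consecutive envelope lines give the roots: for adjacent envelope indices i < j the intersection is x = (a_i − a_j) / (j − i). Reading off the sorted break points: {-5, -3, 4}.
Verification: at each break x_0, at least two indices attain the minimum of min_i(a_i + i · x_0).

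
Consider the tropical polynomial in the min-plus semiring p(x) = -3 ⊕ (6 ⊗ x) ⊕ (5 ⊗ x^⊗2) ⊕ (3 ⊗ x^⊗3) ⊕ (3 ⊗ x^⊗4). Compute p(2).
p(2) = -3

A tropical monomial a ⊗ x^⊗i evaluates to a + i · x. Evaluating each term at x = 2:
  Term 0 contributes -3 + 0 · 2 = -3
  Term 1 contributes 6 + 1 · 2 = 8
  Term 2 contributes 5 + 2 · 2 = 9
  Term 3 contributes 3 + 3 · 2 = 9
  Term 4 contributes 3 + 4 · 2 = 11
p(2) = ⊕ of these = min[-3, 8, 9, 9, 11] = -3.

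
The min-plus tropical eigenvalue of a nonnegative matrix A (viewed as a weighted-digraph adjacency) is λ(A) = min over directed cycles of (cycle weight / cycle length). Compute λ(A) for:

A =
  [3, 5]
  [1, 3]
λ(A) = 3

Enumerate directed cycles and compute their means (weight / length). Sample:
  cycle 0 → 0: weight = 3, length = 1, mean = 3/1 ≈ 3.000
  cycle 1 → 1: weight = 3, length = 1, mean = 3/1 ≈ 3.000
  cycle 0 → 1 → 0: weight = 6, length = 2, mean = 6/2 ≈ 3.000
  cycle 1 → 0 → 1: weight = 6, length = 2, mean = 6/2 ≈ 3.000
Minimum mean = 3.000, attained e.g. along the cycle 0 → 0 with weight 3 and length 1. So λ(A) = 3/1 = 3.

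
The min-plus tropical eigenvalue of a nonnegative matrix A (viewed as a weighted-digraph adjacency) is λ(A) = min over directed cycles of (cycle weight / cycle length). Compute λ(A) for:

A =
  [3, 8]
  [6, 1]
λ(A) = 1

Enumerate directed cycles and compute their means (weight / length). Sample:
  cycle 0 → 0: weight = 3, length = 1, mean = 3/1 ≈ 3.000
  cycle 1 → 1: weight = 1, length = 1, mean = 1/1 ≈ 1.000
  cycle 0 → 1 → 0: weight = 14, length = 2, mean = 14/2 ≈ 7.000
  cycle 1 → 0 → 1: weight = 14, length = 2, mean = 14/2 ≈ 7.000
Minimum mean = 1.000, attained e.g. along the cycle 1 → 1 with weight 1 and length 1. So λ(A) = 1/1 = 1.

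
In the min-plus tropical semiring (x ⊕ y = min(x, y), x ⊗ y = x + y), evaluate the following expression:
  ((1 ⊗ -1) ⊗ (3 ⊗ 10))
((1 ⊗ -1) ⊗ (3 ⊗ 10)) = 13

Expand innermost to outermost. Recall ⊕ takes the minimum of its arguments and ⊗ takes their sum. Working out the expression ((1 ⊗ -1) ⊗ (3 ⊗ 10)) gives 13.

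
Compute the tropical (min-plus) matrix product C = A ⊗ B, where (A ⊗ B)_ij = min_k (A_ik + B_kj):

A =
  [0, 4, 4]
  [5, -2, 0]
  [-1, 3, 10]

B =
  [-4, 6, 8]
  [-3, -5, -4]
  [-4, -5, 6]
A ⊗ B =
  [-4, -1, 0]
  [-5, -7, -6]
  [-5, -2, -1]

Apply the min-plus product entry-by-entry:
  C[0][0] = min over k of (A[0][0] + B[0][0] = 0 + -4 = -4, A[0][1] + B[1][0] = 4 + -3 = 1, A[0][2] + B[2][0] = 4 + -4 = 0) = -4 (attained at k = 0)
  C[0][1] = min over k of (A[0][0] + B[0][1] = 0 + 6 = 6, A[0][1] + B[1][1] = 4 + -5 = -1, A[0][2] + B[2][1] = 4 + -5 = -1) = -1 (attained at k = 1)
  C[0][2] = min over k of (A[0][0] + B[0][2] = 0 + 8 = 8, A[0][1] + B[1][2] = 4 + -4 = 0, A[0][2] + B[2][2] = 4 + 6 = 10) = 0 (attained at k = 1)
  C[1][0] = min over k of (A[1][0] + B[0][0] = 5 + -4 = 1, A[1][1] + B[1][0] = -2 + -3 = -5, A[1][2] + B[2][0] = 0 + -4 = -4) = -5 (attained at k = 1)
  C[1][1] = min over k of (A[1][0] + B[0][1] = 5 + 6 = 11, A[1][1] + B[1][1] = -2 + -5 = -7, A[1][2] + B[2][1] = 0 + -5 = -5) = -7 (attained at k = 1)
  C[1][2] = min over k of (A[1][0] + B[0][2] = 5 + 8 = 13, A[1][1] + B[1][2] = -2 + -4 = -6, A[1][2] + B[2][2] = 0 + 6 = 6) = -6 (attained at k = 1)
  C[2][0] = min over k of (A[2][0] + B[0][0] = -1 + -4 = -5, A[2][1] + B[1][0] = 3 + -3 = 0, A[2][2] + B[2][0] = 10 + -4 = 6) = -5 (attained at k = 0)
  C[2][1] = min over k of (A[2][0] + B[0][1] = -1 + 6 = 5, A[2][1] + B[1][1] = 3 + -5 = -2, A[2][2] + B[2][1] = 10 + -5 = 5) = -2 (attained at k = 1)
  C[2][2] = min over k of (A[2][0] + B[0][2] = -1 + 8 = 7, A[2][1] + B[1][2] = 3 + -4 = -1, A[2][2] + B[2][2] = 10 + 6 = 16) = -1 (attained at k = 1)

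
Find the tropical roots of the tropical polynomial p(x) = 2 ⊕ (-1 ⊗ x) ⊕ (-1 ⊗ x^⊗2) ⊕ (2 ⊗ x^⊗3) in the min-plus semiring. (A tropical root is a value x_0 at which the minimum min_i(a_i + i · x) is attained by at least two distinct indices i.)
Roots: {-3, 0, 3}

Each tropical root is a break point of the lower envelope of the lines y = a_i + i · x (there are 4 lines, with slopes 0, 1, ..., 3). Only the lines that attain the minimum somewhere contribute to roots; other lines are dominated. Here the surviving (envelope) indices are i = 3, i = 2, i = 1, i = 0.
Intersections between consecutive envelope lines give the roots: for adjacent envelope indices i < j the intersection is x = (a_i − a_j) / (j − i). Reading off the sorted break points: {-3, 0, 3}.
Verification: at each break x_0, at least two indices attain the minimum of min_i(a_i + i · x_0).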